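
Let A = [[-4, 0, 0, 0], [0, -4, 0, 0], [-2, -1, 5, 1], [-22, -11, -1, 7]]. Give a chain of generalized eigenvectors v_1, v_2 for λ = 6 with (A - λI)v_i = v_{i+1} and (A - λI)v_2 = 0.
v_1 = [[0, 0, 0, 1]]^T, v_2 = [[0, 0, 1, 1]]^T

We seek v_1 ∈ ker((A - 6I)^2) \ ker(A - 6I), then set v_{i+1} = (A - 6I) v_i.

One such chain is v_1 = [[0, 0, 0, 1]]^T, v_2 = [[0, 0, 1, 1]]^T. Check: (A - 6I) v_2 = [[0, 0, 0, 0]]^T = 0.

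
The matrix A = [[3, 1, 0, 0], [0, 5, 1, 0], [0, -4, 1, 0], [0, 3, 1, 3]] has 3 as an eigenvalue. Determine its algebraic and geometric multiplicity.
The characteristic polynomial is (x - 3)^4, so the factor x - 3 appears with exponent 4: the algebraic multiplicity is 4.

rank(A - 3I) = 2, so the eigenspace has dimension 4 - 2 = 2: the geometric multiplicity is 2.

Since 2 < 4, A is not diagonalizable.

algebraic multiplicity 4, geometric multiplicity 2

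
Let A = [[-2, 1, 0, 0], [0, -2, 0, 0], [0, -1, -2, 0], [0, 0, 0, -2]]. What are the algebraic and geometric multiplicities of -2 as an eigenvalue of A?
The characteristic polynomial is (x + 2)^4, so the factor x + 2 appears with exponent 4: the algebraic multiplicity is 4.

rank(A + 2I) = 1, so the eigenspace has dimension 4 - 1 = 3: the geometric multiplicity is 3.

Since 3 < 4, A is not diagonalizable.

algebraic multiplicity 4, geometric multiplicity 3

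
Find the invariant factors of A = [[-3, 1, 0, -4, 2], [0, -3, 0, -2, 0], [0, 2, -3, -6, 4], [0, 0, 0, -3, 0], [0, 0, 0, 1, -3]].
x + 3, (x + 3)^2, (x + 3)^2

The Jordan structure of A has elementary divisors (x + 3)^2, (x + 3)^2, (x + 3). Arranging the block sizes at each eigenvalue in decreasing order and taking row products gives the invariant factors.

Invariant factors (smallest first, each dividing the next): x + 3, (x + 3)^2, (x + 3)^2.

Check: the last factor (x + 3)^2 is the minimal polynomial, and the product (x + 3)^5 is the characteristic polynomial.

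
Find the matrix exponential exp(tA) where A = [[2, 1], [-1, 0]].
A has Jordan form J = [[1, 1], [0, 1]] with A = PJP^{-1}, so e^{tA} = P e^{tJ} P^{-1}.

For a Jordan block J_k(λ), e^{tJ_k(λ)} = e^{λt} · (I + tN + t^2 N^2/2! + ... + t^{k-1} N^{k-1}/(k-1)!) where N is the nilpotent superdiagonal part.

Assembling the blocks and conjugating back gives the entries of e^{tA} as shown above.

e^{tA} = [[(t + 1)*e^{t}, t*e^{t}], [-t*e^{t}, (1 - t)*e^{t}]]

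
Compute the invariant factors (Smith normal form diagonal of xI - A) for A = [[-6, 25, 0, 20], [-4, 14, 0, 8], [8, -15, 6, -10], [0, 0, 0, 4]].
The Jordan structure of A has elementary divisors (x - 4)^2, (x - 4), (x - 6). Arranging the block sizes at each eigenvalue in decreasing order and taking row products gives the invariant factors.

Invariant factors (smallest first, each dividing the next): x - 4, (x - 6)(x - 4)^2.

Check: the last factor (x - 6)(x - 4)^2 is the minimal polynomial, and the product (x - 6)(x - 4)^3 is the characteristic polynomial.

x - 4, (x - 6)(x - 4)^2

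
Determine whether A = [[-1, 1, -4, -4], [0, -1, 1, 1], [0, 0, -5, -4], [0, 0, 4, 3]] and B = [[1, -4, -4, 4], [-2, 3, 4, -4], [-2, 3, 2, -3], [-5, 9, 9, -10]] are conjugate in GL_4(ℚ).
Yes.

Two matrices over a field are similar if and only if they have the same invariant factors.

Both A and B have characteristic polynomial (x + 1)^4 and minimal polynomial (x + 1)^3. Computing further, both have invariant factors x + 1, (x + 1)^3. Hence A and B are similar.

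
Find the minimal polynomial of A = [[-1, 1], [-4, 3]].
m_A(x) = (x - 1)^2

The characteristic polynomial factors as (x - 1)^2. The minimal polynomial is ∏(x - λ)^{k_λ} where k_λ is the size of the largest Jordan block at λ.

For λ = 1: rank(A - I) = 1, and the largest Jordan block has size 2 (the smallest k with rank((A - I)^k) = rank((A - I)^(k+1))).

So m_A(x) = (x - 1)^2.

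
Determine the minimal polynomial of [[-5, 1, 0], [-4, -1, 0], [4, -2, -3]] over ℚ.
The characteristic polynomial factors as (x + 3)^3. The minimal polynomial is ∏(x - λ)^{k_λ} where k_λ is the size of the largest Jordan block at λ.

For λ = -3: rank(A + 3I) = 1, and the largest Jordan block has size 2 (the smallest k with rank((A + 3I)^k) = rank((A + 3I)^(k+1))).

So m_A(x) = (x + 3)^2.

m_A(x) = (x + 3)^2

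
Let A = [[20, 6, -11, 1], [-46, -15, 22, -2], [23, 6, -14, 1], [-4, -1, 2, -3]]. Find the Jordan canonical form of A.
The characteristic polynomial is det(xI - A) = (x + 3)^4, so the eigenvalues are -3 (algebraic multiplicity 4).

For λ = -3: rank(A + 3I) = 2, rank((A + 3I)^2) = 1, rank((A + 3I)^3) = 0. The eigenspace has dimension 4 - 2 = 2, so there are 2 Jordan blocks; the rank sequence gives block sizes [3, 1].

Assembling the blocks gives the Jordan form J above.

J = [[-3, 1, 0, 0], [0, -3, 1, 0], [0, 0, -3, 0], [0, 0, 0, -3]]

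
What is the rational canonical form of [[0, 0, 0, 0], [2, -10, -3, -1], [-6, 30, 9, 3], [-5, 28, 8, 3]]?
R = [[0, 0, 0, 0], [0, 0, 0, 0], [0, 1, 0, -1], [0, 0, 1, 2]]

The invariant factors of A (the non-unit diagonal entries of the Smith normal form of xI - A over ℚ[x]) are x, x(x - 1)^2, each dividing the next. The characteristic polynomial is their product, x^2(x - 1)^2.

The rational canonical form is the block-diagonal matrix of companion matrices C(f_i):
R = [[0, 0, 0, 0], [0, 0, 0, 0], [0, 1, 0, -1], [0, 0, 1, 2]].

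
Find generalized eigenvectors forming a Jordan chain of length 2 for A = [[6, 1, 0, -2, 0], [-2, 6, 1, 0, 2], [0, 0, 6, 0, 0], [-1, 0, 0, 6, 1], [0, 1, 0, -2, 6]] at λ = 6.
We seek v_1 ∈ ker((A - 6I)^2) \ ker(A - 6I), then set v_{i+1} = (A - 6I) v_i.

One such chain is v_1 = [[0, 0, 0, 0, 1]]^T, v_2 = [[0, 2, 0, 1, 0]]^T. Check: (A - 6I) v_2 = [[0, 0, 0, 0, 0]]^T = 0.

v_1 = [[0, 0, 0, 0, 1]]^T, v_2 = [[0, 2, 0, 1, 0]]^T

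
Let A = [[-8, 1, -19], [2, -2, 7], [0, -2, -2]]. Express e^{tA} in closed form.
A has Jordan form J = [[-4, 1, 0], [0, -4, 1], [0, 0, -4]] with A = PJP^{-1}, so e^{tA} = P e^{tJ} P^{-1}.

For a Jordan block J_k(λ), e^{tJ_k(λ)} = e^{λt} · (I + tN + t^2 N^2/2! + ... + t^{k-1} N^{k-1}/(k-1)!) where N is the nilpotent superdiagonal part.

Assembling the blocks and conjugating back gives the entries of e^{tA} as shown above.

e^{tA} = [[(9*t^2 - 4*t + 1)*e^{-4*t}, t*(18*t + 1)*e^{-4*t}, t*(45*t - 38)*e^{-4*t}/2], [2*t*(1 - t)*e^{-4*t}, (-4*t^2 + 2*t + 1)*e^{-4*t}, t*(7 - 5*t)*e^{-4*t}], [-2*t^2*e^{-4*t}, 2*t*(-2*t - 1)*e^{-4*t}, (-5*t^2 + 2*t + 1)*e^{-4*t}]]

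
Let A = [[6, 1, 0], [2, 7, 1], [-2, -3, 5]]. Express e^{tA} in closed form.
A has Jordan form J = [[6, 1, 0], [0, 6, 1], [0, 0, 6]] with A = PJP^{-1}, so e^{tA} = P e^{tJ} P^{-1}.

For a Jordan block J_k(λ), e^{tJ_k(λ)} = e^{λt} · (I + tN + t^2 N^2/2! + ... + t^{k-1} N^{k-1}/(k-1)!) where N is the nilpotent superdiagonal part.

Assembling the blocks and conjugating back gives the entries of e^{tA} as shown above.

e^{tA} = [[(t^2 + 1)*e^{6*t}, t*(t + 2)*e^{6*t}/2, t^2*e^{6*t}/2], [2*t*e^{6*t}, (t + 1)*e^{6*t}, t*e^{6*t}], [2*t*(-t - 1)*e^{6*t}, t*(-t - 3)*e^{6*t}, (-t^2 - t + 1)*e^{6*t}]]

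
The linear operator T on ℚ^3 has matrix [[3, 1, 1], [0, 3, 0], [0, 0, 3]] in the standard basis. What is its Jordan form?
The characteristic polynomial is det(xI - A) = (x - 3)^3, so the eigenvalues are 3 (algebraic multiplicity 3).

For λ = 3: rank(A - 3I) = 1, rank((A - 3I)^2) = 0. The eigenspace has dimension 3 - 1 = 2, so there are 2 Jordan blocks; the rank sequence gives block sizes [2, 1].

Assembling the blocks gives the Jordan form J above.

J = [[3, 1, 0], [0, 3, 0], [0, 0, 3]]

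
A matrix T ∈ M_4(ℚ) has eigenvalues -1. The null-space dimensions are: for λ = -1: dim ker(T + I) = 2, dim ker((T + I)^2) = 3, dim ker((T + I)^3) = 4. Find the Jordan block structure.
Jordan blocks: (-1, 3), (-1, 1)

λ = -1: successive nullity increments [2, 1, 1] count blocks of size ≥ k; block sizes are [3, 1].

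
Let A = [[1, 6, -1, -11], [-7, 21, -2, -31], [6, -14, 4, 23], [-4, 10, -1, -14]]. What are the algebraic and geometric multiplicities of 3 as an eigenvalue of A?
The characteristic polynomial is (x - 3)^4, so the factor x - 3 appears with exponent 4: the algebraic multiplicity is 4.

rank(A - 3I) = 2, so the eigenspace has dimension 4 - 2 = 2: the geometric multiplicity is 2.

Since 2 < 4, A is not diagonalizable.

algebraic multiplicity 4, geometric multiplicity 2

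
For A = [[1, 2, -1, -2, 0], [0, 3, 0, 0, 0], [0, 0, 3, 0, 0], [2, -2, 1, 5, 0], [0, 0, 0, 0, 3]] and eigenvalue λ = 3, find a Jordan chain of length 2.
We seek v_1 ∈ ker((A - 3I)^2) \ ker(A - 3I), then set v_{i+1} = (A - 3I) v_i.

One such chain is v_1 = [[0, -2, -5, 0, -3]]^T, v_2 = [[1, 0, 0, -1, 0]]^T. Check: (A - 3I) v_2 = [[0, 0, 0, 0, 0]]^T = 0.

v_1 = [[0, -2, -5, 0, -3]]^T, v_2 = [[1, 0, 0, -1, 0]]^T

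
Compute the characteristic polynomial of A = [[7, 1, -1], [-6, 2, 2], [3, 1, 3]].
xI - A = [[x - 7, -1, 1], [6, x - 2, -2], [-3, -1, x - 3]].

Expanding det(xI - A) along the first row:
det(xI - A) = + (x - 7)·det([[x - 2, -2], [-1, x - 3]]) - (-1)·det([[6, -2], [-3, x - 3]]) + (1)·det([[6, x - 2], [-3, -1]]).

Evaluating gives χ_A(x) = x^3 - 12x^2 + 48x - 64 = (x - 4)^3.

χ_A(x) = (x - 4)^3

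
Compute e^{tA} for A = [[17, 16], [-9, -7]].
A has Jordan form J = [[5, 1], [0, 5]] with A = PJP^{-1}, so e^{tA} = P e^{tJ} P^{-1}.

For a Jordan block J_k(λ), e^{tJ_k(λ)} = e^{λt} · (I + tN + t^2 N^2/2! + ... + t^{k-1} N^{k-1}/(k-1)!) where N is the nilpotent superdiagonal part.

Assembling the blocks and conjugating back gives the entries of e^{tA} as shown above.

e^{tA} = [[(12*t + 1)*e^{5*t}, 16*t*e^{5*t}], [-9*t*e^{5*t}, (1 - 12*t)*e^{5*t}]]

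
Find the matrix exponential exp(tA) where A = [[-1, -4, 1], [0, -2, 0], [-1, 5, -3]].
A has Jordan form J = [[-2, 1, 0], [0, -2, 1], [0, 0, -2]] with A = PJP^{-1}, so e^{tA} = P e^{tJ} P^{-1}.

For a Jordan block J_k(λ), e^{tJ_k(λ)} = e^{λt} · (I + tN + t^2 N^2/2! + ... + t^{k-1} N^{k-1}/(k-1)!) where N is the nilpotent superdiagonal part.

Assembling the blocks and conjugating back gives the entries of e^{tA} as shown above.

e^{tA} = [[(t + 1)*e^{-2*t}, t*(t - 8)*e^{-2*t}/2, t*e^{-2*t}], [0, e^{-2*t}, 0], [-t*e^{-2*t}, t*(10 - t)*e^{-2*t}/2, (1 - t)*e^{-2*t}]]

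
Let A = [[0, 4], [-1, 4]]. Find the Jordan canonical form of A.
The characteristic polynomial is det(xI - A) = (x - 2)^2, so the eigenvalues are 2 (algebraic multiplicity 2).

For λ = 2: rank(A - 2I) = 1, rank((A - 2I)^2) = 0. The eigenspace has dimension 2 - 1 = 1, so there is 1 Jordan block; the rank sequence gives block sizes [2].

Assembling the blocks gives the Jordan form J above.

J = [[2, 1], [0, 2]]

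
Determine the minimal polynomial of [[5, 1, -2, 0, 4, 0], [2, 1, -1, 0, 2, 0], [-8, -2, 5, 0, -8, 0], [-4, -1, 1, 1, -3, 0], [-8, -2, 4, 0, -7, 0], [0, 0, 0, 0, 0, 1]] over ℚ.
The characteristic polynomial factors as (x - 1)^6. The minimal polynomial is ∏(x - λ)^{k_λ} where k_λ is the size of the largest Jordan block at λ.

For λ = 1: rank(A - I) = 3, and the largest Jordan block has size 3 (the smallest k with rank((A - I)^k) = rank((A - I)^(k+1))).

So m_A(x) = (x - 1)^3.

m_A(x) = (x - 1)^3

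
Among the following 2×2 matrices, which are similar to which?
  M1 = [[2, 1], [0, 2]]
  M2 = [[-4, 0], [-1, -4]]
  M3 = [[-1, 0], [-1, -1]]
Characteristic polynomials: χ_{M1} = (x - 2)^2, χ_{M2} = (x + 4)^2, χ_{M3} = (x + 1)^2.

{M1}: invariant factors (x - 2)^2.

{M2}: invariant factors (x + 4)^2.

{M3}: invariant factors (x + 1)^2.

Matrices are similar if and only if their invariant-factor lists agree; the partition into similarity classes is {M1}, {M2}, {M3}.

3 classes: {M1}, {M2}, {M3}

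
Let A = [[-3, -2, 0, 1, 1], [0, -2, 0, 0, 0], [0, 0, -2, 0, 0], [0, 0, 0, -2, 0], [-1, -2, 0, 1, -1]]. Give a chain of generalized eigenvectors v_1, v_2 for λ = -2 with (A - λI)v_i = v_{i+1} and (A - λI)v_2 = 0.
We seek v_1 ∈ ker((A + 2I)^2) \ ker(A + 2I), then set v_{i+1} = (A + 2I) v_i.

One such chain is v_1 = [[-2, 1, 1, 1, 0]]^T, v_2 = [[1, 0, 0, 0, 1]]^T. Check: (A + 2I) v_2 = [[0, 0, 0, 0, 0]]^T = 0.

v_1 = [[-2, 1, 1, 1, 0]]^T, v_2 = [[1, 0, 0, 0, 1]]^T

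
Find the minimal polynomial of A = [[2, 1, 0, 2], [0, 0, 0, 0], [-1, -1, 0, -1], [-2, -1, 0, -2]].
The characteristic polynomial factors as x^4. The minimal polynomial is ∏(x - λ)^{k_λ} where k_λ is the size of the largest Jordan block at λ.

For λ = 0: rank(A) = 2, and the largest Jordan block has size 2 (the smallest k with rank(A^k) = rank(A^(k+1))).

So m_A(x) = x^2.

m_A(x) = x^2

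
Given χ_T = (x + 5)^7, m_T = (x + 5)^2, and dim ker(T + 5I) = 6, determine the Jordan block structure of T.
Jordan blocks: (-5, 2), (-5, 1), (-5, 1), (-5, 1), (-5, 1), (-5, 1)

λ = -5: algebraic multiplicity 7 (exponent in χ_T), largest block size 2 (exponent in m_T), 6 blocks (geometric multiplicity). These force block sizes [2, 1, 1, 1, 1, 1].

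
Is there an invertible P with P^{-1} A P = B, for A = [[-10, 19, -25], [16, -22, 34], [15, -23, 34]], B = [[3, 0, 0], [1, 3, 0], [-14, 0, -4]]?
Yes.

Two matrices over a field are similar if and only if they have the same invariant factors.

Both A and B have characteristic polynomial (x - 3)^2(x + 4) and minimal polynomial (x - 3)^2(x + 4). Computing further, both have invariant factors (x - 3)^2(x + 4). Hence A and B are similar.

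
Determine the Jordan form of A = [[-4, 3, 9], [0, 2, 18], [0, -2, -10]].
The characteristic polynomial is det(xI - A) = (x + 4)^3, so the eigenvalues are -4 (algebraic multiplicity 3).

For λ = -4: rank(A + 4I) = 1, rank((A + 4I)^2) = 0. The eigenspace has dimension 3 - 1 = 2, so there are 2 Jordan blocks; the rank sequence gives block sizes [2, 1].

Assembling the blocks gives the Jordan form J above.

J = [[-4, 1, 0], [0, -4, 0], [0, 0, -4]]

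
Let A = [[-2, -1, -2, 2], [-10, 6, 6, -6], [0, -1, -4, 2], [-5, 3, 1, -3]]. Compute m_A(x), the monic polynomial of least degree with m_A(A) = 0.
m_A(x) = (x - 3)(x + 2)^2

The characteristic polynomial factors as (x - 3)(x + 2)^3. The minimal polynomial is ∏(x - λ)^{k_λ} where k_λ is the size of the largest Jordan block at λ.

For λ = -2: rank(A + 2I) = 2, and the largest Jordan block has size 2 (the smallest k with rank((A + 2I)^k) = rank((A + 2I)^(k+1))).
For λ = 3: rank(A - 3I) = 3, and the largest Jordan block has size 1 (the smallest k with rank((A - 3I)^k) = rank((A - 3I)^(k+1))).

So m_A(x) = (x - 3)(x + 2)^2.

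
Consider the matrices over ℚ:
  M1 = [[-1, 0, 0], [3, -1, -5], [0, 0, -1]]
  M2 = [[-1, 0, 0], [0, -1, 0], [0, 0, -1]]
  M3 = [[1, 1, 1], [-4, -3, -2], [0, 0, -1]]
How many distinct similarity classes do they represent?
2 classes: {M1, M3}, {M2}

Characteristic polynomials: χ_{M1} = (x + 1)^3, χ_{M2} = (x + 1)^3, χ_{M3} = (x + 1)^3.

{M1, M3}: invariant factors x + 1, (x + 1)^2.

{M2}: invariant factors x + 1, x + 1, x + 1.

Matrices are similar if and only if their invariant-factor lists agree; the partition into similarity classes is {M1, M3}, {M2}.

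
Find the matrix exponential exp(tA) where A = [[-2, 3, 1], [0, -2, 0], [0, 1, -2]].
e^{tA} = [[e^{-2*t}, t*(t + 6)*e^{-2*t}/2, t*e^{-2*t}], [0, e^{-2*t}, 0], [0, t*e^{-2*t}, e^{-2*t}]]

A has Jordan form J = [[-2, 1, 0], [0, -2, 1], [0, 0, -2]] with A = PJP^{-1}, so e^{tA} = P e^{tJ} P^{-1}.

For a Jordan block J_k(λ), e^{tJ_k(λ)} = e^{λt} · (I + tN + t^2 N^2/2! + ... + t^{k-1} N^{k-1}/(k-1)!) where N is the nilpotent superdiagonal part.

Assembling the blocks and conjugating back gives the entries of e^{tA} as shown above.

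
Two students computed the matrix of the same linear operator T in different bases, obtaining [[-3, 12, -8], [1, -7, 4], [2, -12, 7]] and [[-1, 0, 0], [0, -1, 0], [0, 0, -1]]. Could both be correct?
Both have characteristic polynomial (x + 1)^3, but the minimal polynomial of A is (x + 1)^2 while the minimal polynomial of B is x + 1. The minimal polynomial is a similarity invariant, so A and B are not similar.

No.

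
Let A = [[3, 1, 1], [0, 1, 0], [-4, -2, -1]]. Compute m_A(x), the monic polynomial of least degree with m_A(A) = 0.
The characteristic polynomial factors as (x - 1)^3. The minimal polynomial is ∏(x - λ)^{k_λ} where k_λ is the size of the largest Jordan block at λ.

For λ = 1: rank(A - I) = 1, and the largest Jordan block has size 2 (the smallest k with rank((A - I)^k) = rank((A - I)^(k+1))).

So m_A(x) = (x - 1)^2.

m_A(x) = (x - 1)^2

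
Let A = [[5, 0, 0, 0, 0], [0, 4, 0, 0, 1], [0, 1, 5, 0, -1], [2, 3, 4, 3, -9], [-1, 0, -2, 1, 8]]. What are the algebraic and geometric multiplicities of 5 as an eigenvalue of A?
algebraic multiplicity 5, geometric multiplicity 3

The characteristic polynomial is (x - 5)^5, so the factor x - 5 appears with exponent 5: the algebraic multiplicity is 5.

rank(A - 5I) = 2, so the eigenspace has dimension 5 - 2 = 3: the geometric multiplicity is 3.

Since 3 < 5, A is not diagonalizable.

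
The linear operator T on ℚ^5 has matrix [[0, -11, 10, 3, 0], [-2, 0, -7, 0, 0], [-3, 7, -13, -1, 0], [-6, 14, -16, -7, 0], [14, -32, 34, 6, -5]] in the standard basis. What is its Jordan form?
J = [[-5, 1, 0, 0, 0], [0, -5, 1, 0, 0], [0, 0, -5, 0, 0], [0, 0, 0, -5, 0], [0, 0, 0, 0, -5]]

The characteristic polynomial is det(xI - A) = (x + 5)^5, so the eigenvalues are -5 (algebraic multiplicity 5).

For λ = -5: rank(A + 5I) = 2, rank((A + 5I)^2) = 1, rank((A + 5I)^3) = 0. The eigenspace has dimension 5 - 2 = 3, so there are 3 Jordan blocks; the rank sequence gives block sizes [3, 1, 1].

Assembling the blocks gives the Jordan form J above.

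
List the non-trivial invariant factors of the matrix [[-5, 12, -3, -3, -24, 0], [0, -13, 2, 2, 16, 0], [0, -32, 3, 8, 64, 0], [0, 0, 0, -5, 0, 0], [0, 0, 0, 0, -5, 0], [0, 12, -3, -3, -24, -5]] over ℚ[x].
The Jordan structure of A has elementary divisors (x + 5)^2, (x + 5), (x + 5), (x + 5), (x + 5). Arranging the block sizes at each eigenvalue in decreasing order and taking row products gives the invariant factors.

Invariant factors (smallest first, each dividing the next): x + 5, x + 5, x + 5, x + 5, (x + 5)^2.

Check: the last factor (x + 5)^2 is the minimal polynomial, and the product (x + 5)^6 is the characteristic polynomial.

x + 5, x + 5, x + 5, x + 5, (x + 5)^2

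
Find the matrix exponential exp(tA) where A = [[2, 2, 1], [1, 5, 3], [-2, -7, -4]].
A has Jordan form J = [[1, 1, 0], [0, 1, 1], [0, 0, 1]] with A = PJP^{-1}, so e^{tA} = P e^{tJ} P^{-1}.

For a Jordan block J_k(λ), e^{tJ_k(λ)} = e^{λt} · (I + tN + t^2 N^2/2! + ... + t^{k-1} N^{k-1}/(k-1)!) where N is the nilpotent superdiagonal part.

Assembling the blocks and conjugating back gives the entries of e^{tA} as shown above.

e^{tA} = [[(t^2/2 + t + 1)*e^{t}, t*(3*t + 4)*e^{t}/2, t*(t + 1)*e^{t}], [t*(2 - t)*e^{t}/2, (-3*t^2 + 8*t + 2)*e^{t}/2, t*(3 - t)*e^{t}], [t*(t - 4)*e^{t}/2, t*(3*t - 14)*e^{t}/2, (t^2 - 5*t + 1)*e^{t}]]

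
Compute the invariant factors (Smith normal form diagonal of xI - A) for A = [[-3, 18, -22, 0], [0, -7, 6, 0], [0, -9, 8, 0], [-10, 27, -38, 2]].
The Jordan structure of A has elementary divisors (x + 3), (x + 1), (x - 2), (x - 2). Arranging the block sizes at each eigenvalue in decreasing order and taking row products gives the invariant factors.

Invariant factors (smallest first, each dividing the next): x - 2, (x - 2)(x + 1)(x + 3).

Check: the last factor (x - 2)(x + 1)(x + 3) is the minimal polynomial, and the product (x - 2)^2(x + 1)(x + 3) is the characteristic polynomial.

x - 2, (x - 2)(x + 1)(x + 3)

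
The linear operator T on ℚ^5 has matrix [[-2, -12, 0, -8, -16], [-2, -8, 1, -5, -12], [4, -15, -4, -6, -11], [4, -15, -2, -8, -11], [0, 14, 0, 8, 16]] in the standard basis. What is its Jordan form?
The characteristic polynomial is det(xI - A) = (x - 2)(x + 2)^4, so the eigenvalues are -2 (algebraic multiplicity 4), 2 (algebraic multiplicity 1).

For λ = -2: rank(A + 2I) = 3, rank((A + 2I)^2) = 2, rank((A + 2I)^3) = 1. The eigenspace has dimension 5 - 3 = 2, so there are 2 Jordan blocks; the rank sequence gives block sizes [3, 1].

For λ = 2: algebraic multiplicity 1 gives one 1×1 block.

Assembling the blocks gives the Jordan form J above.

J = [[-2, 1, 0, 0, 0], [0, -2, 1, 0, 0], [0, 0, -2, 0, 0], [0, 0, 0, -2, 0], [0, 0, 0, 0, 2]]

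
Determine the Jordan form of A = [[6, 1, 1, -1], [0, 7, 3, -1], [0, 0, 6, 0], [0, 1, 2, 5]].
J = [[6, 1, 0, 0], [0, 6, 1, 0], [0, 0, 6, 0], [0, 0, 0, 6]]

The characteristic polynomial is det(xI - A) = (x - 6)^4, so the eigenvalues are 6 (algebraic multiplicity 4).

For λ = 6: rank(A - 6I) = 2, rank((A - 6I)^2) = 1, rank((A - 6I)^3) = 0. The eigenspace has dimension 4 - 2 = 2, so there are 2 Jordan blocks; the rank sequence gives block sizes [3, 1].

Assembling the blocks gives the Jordan form J above.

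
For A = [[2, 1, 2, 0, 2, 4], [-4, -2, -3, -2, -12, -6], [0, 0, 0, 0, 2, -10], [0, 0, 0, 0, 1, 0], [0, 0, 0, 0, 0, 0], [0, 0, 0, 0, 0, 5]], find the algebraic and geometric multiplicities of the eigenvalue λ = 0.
The characteristic polynomial is x^5(x - 5), so the factor x appears with exponent 5: the algebraic multiplicity is 5.

rank(A) = 4, so the eigenspace has dimension 6 - 4 = 2: the geometric multiplicity is 2.

Since 2 < 5, A is not diagonalizable.

algebraic multiplicity 5, geometric multiplicity 2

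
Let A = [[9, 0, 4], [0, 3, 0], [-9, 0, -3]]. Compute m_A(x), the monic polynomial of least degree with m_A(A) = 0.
The characteristic polynomial factors as (x - 3)^3. The minimal polynomial is ∏(x - λ)^{k_λ} where k_λ is the size of the largest Jordan block at λ.

For λ = 3: rank(A - 3I) = 1, and the largest Jordan block has size 2 (the smallest k with rank((A - 3I)^k) = rank((A - 3I)^(k+1))).

So m_A(x) = (x - 3)^2.

m_A(x) = (x - 3)^2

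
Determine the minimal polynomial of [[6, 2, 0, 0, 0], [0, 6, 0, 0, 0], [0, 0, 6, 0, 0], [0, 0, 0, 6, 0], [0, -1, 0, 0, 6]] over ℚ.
m_A(x) = (x - 6)^2

The characteristic polynomial factors as (x - 6)^5. The minimal polynomial is ∏(x - λ)^{k_λ} where k_λ is the size of the largest Jordan block at λ.

For λ = 6: rank(A - 6I) = 1, and the largest Jordan block has size 2 (the smallest k with rank((A - 6I)^k) = rank((A - 6I)^(k+1))).

So m_A(x) = (x - 6)^2.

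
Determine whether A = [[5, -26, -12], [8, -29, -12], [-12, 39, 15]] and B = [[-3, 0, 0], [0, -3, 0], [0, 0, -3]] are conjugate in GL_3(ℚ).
No.

Both have characteristic polynomial (x + 3)^3, but the minimal polynomial of A is (x + 3)^2 while the minimal polynomial of B is x + 3. The minimal polynomial is a similarity invariant, so A and B are not similar.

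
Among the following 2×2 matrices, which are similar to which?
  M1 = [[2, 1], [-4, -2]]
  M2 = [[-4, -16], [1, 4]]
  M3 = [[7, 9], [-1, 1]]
2 classes: {M1, M2}, {M3}

Characteristic polynomials: χ_{M1} = x^2, χ_{M2} = x^2, χ_{M3} = (x - 4)^2.

{M1, M2}: invariant factors x^2.

{M3}: invariant factors (x - 4)^2.

Matrices are similar if and only if their invariant-factor lists agree; the partition into similarity classes is {M1, M2}, {M3}.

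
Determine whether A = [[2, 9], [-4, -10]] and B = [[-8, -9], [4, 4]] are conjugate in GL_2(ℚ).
No.

trace(A) = -8 but trace(B) = -4. The trace is a similarity invariant, so A and B are not similar.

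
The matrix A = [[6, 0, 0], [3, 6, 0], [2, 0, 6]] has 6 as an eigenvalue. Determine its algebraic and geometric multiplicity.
The characteristic polynomial is (x - 6)^3, so the factor x - 6 appears with exponent 3: the algebraic multiplicity is 3.

rank(A - 6I) = 1, so the eigenspace has dimension 3 - 1 = 2: the geometric multiplicity is 2.

Since 2 < 3, A is not diagonalizable.

algebraic multiplicity 3, geometric multiplicity 2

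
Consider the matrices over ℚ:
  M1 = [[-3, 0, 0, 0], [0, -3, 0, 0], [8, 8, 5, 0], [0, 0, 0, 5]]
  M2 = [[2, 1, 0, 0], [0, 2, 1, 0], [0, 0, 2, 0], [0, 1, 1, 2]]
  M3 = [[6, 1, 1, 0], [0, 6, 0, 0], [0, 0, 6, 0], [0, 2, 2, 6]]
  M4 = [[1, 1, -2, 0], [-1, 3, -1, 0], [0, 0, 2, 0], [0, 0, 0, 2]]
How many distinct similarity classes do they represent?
3 classes: {M1}, {M2, M4}, {M3}

Characteristic polynomials: χ_{M1} = (x - 5)^2(x + 3)^2, χ_{M2} = (x - 2)^4, χ_{M3} = (x - 6)^4, χ_{M4} = (x - 2)^4.

{M1}: invariant factors (x - 5)(x + 3), (x - 5)(x + 3).

{M2, M4}: invariant factors x - 2, (x - 2)^3.

{M3}: invariant factors x - 6, x - 6, (x - 6)^2.

Matrices are similar if and only if their invariant-factor lists agree; the partition into similarity classes is {M1}, {M2, M4}, {M3}.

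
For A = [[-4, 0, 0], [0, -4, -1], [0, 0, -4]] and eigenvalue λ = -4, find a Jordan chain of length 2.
We seek v_1 ∈ ker((A + 4I)^2) \ ker(A + 4I), then set v_{i+1} = (A + 4I) v_i.

One such chain is v_1 = [[1, -3, -1]]^T, v_2 = [[0, 1, 0]]^T. Check: (A + 4I) v_2 = [[0, 0, 0]]^T = 0.

v_1 = [[1, -3, -1]]^T, v_2 = [[0, 1, 0]]^T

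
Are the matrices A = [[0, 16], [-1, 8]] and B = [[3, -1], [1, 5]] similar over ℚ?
Two matrices over a field are similar if and only if they have the same invariant factors.

Both A and B have characteristic polynomial (x - 4)^2 and minimal polynomial (x - 4)^2. Computing further, both have invariant factors (x - 4)^2. Hence A and B are similar.

Yes.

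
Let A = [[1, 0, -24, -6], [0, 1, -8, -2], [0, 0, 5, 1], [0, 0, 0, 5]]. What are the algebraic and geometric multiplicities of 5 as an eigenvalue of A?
algebraic multiplicity 2, geometric multiplicity 1

The characteristic polynomial is (x - 5)^2(x - 1)^2, so the factor x - 5 appears with exponent 2: the algebraic multiplicity is 2.

rank(A - 5I) = 3, so the eigenspace has dimension 4 - 3 = 1: the geometric multiplicity is 1.

Since 1 < 2, A is not diagonalizable.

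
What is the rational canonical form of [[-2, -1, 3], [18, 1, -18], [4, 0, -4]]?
R = [[0, 0, -4], [1, 0, -8], [0, 1, -5]]

The invariant factors of A (the non-unit diagonal entries of the Smith normal form of xI - A over ℚ[x]) are (x + 1)(x + 2)^2, each dividing the next. The characteristic polynomial is their product, (x + 1)(x + 2)^2.

The rational canonical form is the block-diagonal matrix of companion matrices C(f_i):
R = [[0, 0, -4], [1, 0, -8], [0, 1, -5]].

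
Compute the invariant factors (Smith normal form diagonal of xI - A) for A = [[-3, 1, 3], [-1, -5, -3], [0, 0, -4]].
x + 4, (x + 4)^2

The Jordan structure of A has elementary divisors (x + 4)^2, (x + 4). Arranging the block sizes at each eigenvalue in decreasing order and taking row products gives the invariant factors.

Invariant factors (smallest first, each dividing the next): x + 4, (x + 4)^2.

Check: the last factor (x + 4)^2 is the minimal polynomial, and the product (x + 4)^3 is the characteristic polynomial.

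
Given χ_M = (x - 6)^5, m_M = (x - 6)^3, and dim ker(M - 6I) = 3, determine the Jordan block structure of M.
λ = 6: algebraic multiplicity 5 (exponent in χ_M), largest block size 3 (exponent in m_M), 3 blocks (geometric multiplicity). These force block sizes [3, 1, 1].

Jordan blocks: (6, 3), (6, 1), (6, 1)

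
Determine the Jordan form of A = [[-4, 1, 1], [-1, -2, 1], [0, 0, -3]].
The characteristic polynomial is det(xI - A) = (x + 3)^3, so the eigenvalues are -3 (algebraic multiplicity 3).

For λ = -3: rank(A + 3I) = 1, rank((A + 3I)^2) = 0. The eigenspace has dimension 3 - 1 = 2, so there are 2 Jordan blocks; the rank sequence gives block sizes [2, 1].

Assembling the blocks gives the Jordan form J above.

J = [[-3, 1, 0], [0, -3, 0], [0, 0, -3]]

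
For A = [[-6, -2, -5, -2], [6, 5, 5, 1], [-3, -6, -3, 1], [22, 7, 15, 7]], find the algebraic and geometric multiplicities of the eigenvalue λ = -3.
The characteristic polynomial is (x - 2)^3(x + 3), so the factor x + 3 appears with exponent 1: the algebraic multiplicity is 1.

rank(A + 3I) = 3, so the eigenspace has dimension 4 - 3 = 1: the geometric multiplicity is 1.

algebraic multiplicity 1, geometric multiplicity 1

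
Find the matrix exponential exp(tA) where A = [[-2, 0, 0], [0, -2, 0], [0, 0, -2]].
A has Jordan form J = [[-2, 0, 0], [0, -2, 0], [0, 0, -2]] with A = PJP^{-1}, so e^{tA} = P e^{tJ} P^{-1}.

For a Jordan block J_k(λ), e^{tJ_k(λ)} = e^{λt} · (I + tN + t^2 N^2/2! + ... + t^{k-1} N^{k-1}/(k-1)!) where N is the nilpotent superdiagonal part.

Assembling the blocks and conjugating back gives the entries of e^{tA} as shown above.

e^{tA} = [[e^{-2*t}, 0, 0], [0, e^{-2*t}, 0], [0, 0, e^{-2*t}]]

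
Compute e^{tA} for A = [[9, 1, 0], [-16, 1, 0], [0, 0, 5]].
e^{tA} = [[(4*t + 1)*e^{5*t}, t*e^{5*t}, 0], [-16*t*e^{5*t}, (1 - 4*t)*e^{5*t}, 0], [0, 0, e^{5*t}]]

A has Jordan form J = [[5, 1, 0], [0, 5, 0], [0, 0, 5]] with A = PJP^{-1}, so e^{tA} = P e^{tJ} P^{-1}.

For a Jordan block J_k(λ), e^{tJ_k(λ)} = e^{λt} · (I + tN + t^2 N^2/2! + ... + t^{k-1} N^{k-1}/(k-1)!) where N is the nilpotent superdiagonal part.

Assembling the blocks and conjugating back gives the entries of e^{tA} as shown above.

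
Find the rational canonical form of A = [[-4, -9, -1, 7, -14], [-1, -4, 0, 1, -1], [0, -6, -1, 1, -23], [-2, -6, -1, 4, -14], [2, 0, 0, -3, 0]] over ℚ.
The invariant factors of A (the non-unit diagonal entries of the Smith normal form of xI - A over ℚ[x]) are x^2 + 4x - 3, (x - 3)(x^2 + 4x - 3), each dividing the next. The characteristic polynomial is their product, (x - 3)(x^2 + 4x - 3)^2.

The rational canonical form is the block-diagonal matrix of companion matrices C(f_i):
R = [[0, 3, 0, 0, 0], [1, -4, 0, 0, 0], [0, 0, 0, 0, -9], [0, 0, 1, 0, 15], [0, 0, 0, 1, -1]].

Note the characteristic polynomial does not split into linear factors over ℚ, so A has no Jordan form over ℚ; the rational canonical form exists over any field.

R = [[0, 3, 0, 0, 0], [1, -4, 0, 0, 0], [0, 0, 0, 0, -9], [0, 0, 1, 0, 15], [0, 0, 0, 1, -1]]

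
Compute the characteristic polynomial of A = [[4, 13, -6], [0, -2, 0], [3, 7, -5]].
χ_A(x) = (x - 1)(x + 2)^2

xI - A = [[x - 4, -13, 6], [0, x + 2, 0], [-3, -7, x + 5]].

Expanding det(xI - A) along the first row:
det(xI - A) = + (x - 4)·det([[x + 2, 0], [-7, x + 5]]) - (-13)·det([[0, 0], [-3, x + 5]]) + (6)·det([[0, x + 2], [-3, -7]]).

Evaluating gives χ_A(x) = x^3 + 3x^2 - 4 = (x - 1)(x + 2)^2.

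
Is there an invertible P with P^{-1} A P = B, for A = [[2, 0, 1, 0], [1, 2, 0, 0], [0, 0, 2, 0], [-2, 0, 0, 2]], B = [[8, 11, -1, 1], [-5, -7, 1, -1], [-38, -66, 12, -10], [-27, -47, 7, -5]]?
Two matrices over a field are similar if and only if they have the same invariant factors.

Both A and B have characteristic polynomial (x - 2)^4 and minimal polynomial (x - 2)^3. Computing further, both have invariant factors x - 2, (x - 2)^3. Hence A and B are similar.

Yes.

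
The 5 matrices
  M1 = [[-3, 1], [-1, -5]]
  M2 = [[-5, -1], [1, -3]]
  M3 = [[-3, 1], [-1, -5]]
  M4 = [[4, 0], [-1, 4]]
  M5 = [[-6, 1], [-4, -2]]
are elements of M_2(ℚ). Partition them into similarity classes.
2 classes: {M1, M2, M3, M5}, {M4}

Characteristic polynomials: χ_{M1} = (x + 4)^2, χ_{M2} = (x + 4)^2, χ_{M3} = (x + 4)^2, χ_{M4} = (x - 4)^2, χ_{M5} = (x + 4)^2.

{M1, M2, M3, M5}: invariant factors (x + 4)^2.

{M4}: invariant factors (x - 4)^2.

Matrices are similar if and only if their invariant-factor lists agree; the partition into similarity classes is {M1, M2, M3, M5}, {M4}.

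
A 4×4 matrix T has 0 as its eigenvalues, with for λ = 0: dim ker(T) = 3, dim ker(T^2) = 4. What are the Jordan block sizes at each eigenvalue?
λ = 0: successive nullity increments [3, 1] count blocks of size ≥ k; block sizes are [2, 1, 1].

Jordan blocks: (0, 2), (0, 1), (0, 1)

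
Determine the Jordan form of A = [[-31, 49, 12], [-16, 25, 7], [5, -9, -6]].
The characteristic polynomial is det(xI - A) = (x + 4)^3, so the eigenvalues are -4 (algebraic multiplicity 3).

For λ = -4: rank(A + 4I) = 2, rank((A + 4I)^2) = 1, rank((A + 4I)^3) = 0. The eigenspace has dimension 3 - 2 = 1, so there is 1 Jordan block; the rank sequence gives block sizes [3].

Assembling the blocks gives the Jordan form J above.

J = [[-4, 1, 0], [0, -4, 1], [0, 0, -4]]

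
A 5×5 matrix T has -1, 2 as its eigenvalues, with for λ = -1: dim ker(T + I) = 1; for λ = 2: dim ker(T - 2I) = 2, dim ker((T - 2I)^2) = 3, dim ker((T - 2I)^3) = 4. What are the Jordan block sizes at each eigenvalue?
λ = -1: successive nullity increments [1] count blocks of size ≥ k; block sizes are [1].
λ = 2: successive nullity increments [2, 1, 1] count blocks of size ≥ k; block sizes are [3, 1].

Jordan blocks: (-1, 1), (2, 3), (2, 1)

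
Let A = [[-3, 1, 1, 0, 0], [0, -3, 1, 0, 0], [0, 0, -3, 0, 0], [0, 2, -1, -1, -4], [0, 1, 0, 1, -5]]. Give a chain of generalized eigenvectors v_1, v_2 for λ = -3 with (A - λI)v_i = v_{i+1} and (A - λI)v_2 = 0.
v_1 = [[0, 0, 0, -3, -2]]^T, v_2 = [[0, 0, 0, 2, 1]]^T

We seek v_1 ∈ ker((A + 3I)^2) \ ker(A + 3I), then set v_{i+1} = (A + 3I) v_i.

One such chain is v_1 = [[0, 0, 0, -3, -2]]^T, v_2 = [[0, 0, 0, 2, 1]]^T. Check: (A + 3I) v_2 = [[0, 0, 0, 0, 0]]^T = 0.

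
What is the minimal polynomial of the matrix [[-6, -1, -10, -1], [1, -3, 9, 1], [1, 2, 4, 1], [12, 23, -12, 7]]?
m_A(x) = (x - 6)^2(x + 5)^2

The characteristic polynomial factors as (x - 6)^2(x + 5)^2. The minimal polynomial is ∏(x - λ)^{k_λ} where k_λ is the size of the largest Jordan block at λ.

For λ = -5: rank(A + 5I) = 3, and the largest Jordan block has size 2 (the smallest k with rank((A + 5I)^k) = rank((A + 5I)^(k+1))).
For λ = 6: rank(A - 6I) = 3, and the largest Jordan block has size 2 (the smallest k with rank((A - 6I)^k) = rank((A - 6I)^(k+1))).

So m_A(x) = (x - 6)^2(x + 5)^2.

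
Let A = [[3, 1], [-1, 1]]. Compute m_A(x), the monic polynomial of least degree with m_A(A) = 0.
The characteristic polynomial factors as (x - 2)^2. The minimal polynomial is ∏(x - λ)^{k_λ} where k_λ is the size of the largest Jordan block at λ.

For λ = 2: rank(A - 2I) = 1, and the largest Jordan block has size 2 (the smallest k with rank((A - 2I)^k) = rank((A - 2I)^(k+1))).

So m_A(x) = (x - 2)^2.

m_A(x) = (x - 2)^2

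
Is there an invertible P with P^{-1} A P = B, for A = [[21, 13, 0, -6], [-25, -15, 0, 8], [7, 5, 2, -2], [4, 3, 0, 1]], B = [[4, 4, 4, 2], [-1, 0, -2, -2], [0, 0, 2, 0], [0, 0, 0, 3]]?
Two matrices over a field are similar if and only if they have the same invariant factors.

Both A and B have characteristic polynomial (x - 3)(x - 2)^3 and minimal polynomial (x - 3)(x - 2)^2. Computing further, both have invariant factors x - 2, (x - 3)(x - 2)^2. Hence A and B are similar.

Yes.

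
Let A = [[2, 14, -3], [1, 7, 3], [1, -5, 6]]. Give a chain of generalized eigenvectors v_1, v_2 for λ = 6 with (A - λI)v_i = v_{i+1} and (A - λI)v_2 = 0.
v_1 = [[-2, 0, 1]]^T, v_2 = [[5, 1, -2]]^T

We seek v_1 ∈ ker((A - 6I)^2) \ ker(A - 6I), then set v_{i+1} = (A - 6I) v_i.

One such chain is v_1 = [[-2, 0, 1]]^T, v_2 = [[5, 1, -2]]^T. Check: (A - 6I) v_2 = [[0, 0, 0]]^T = 0.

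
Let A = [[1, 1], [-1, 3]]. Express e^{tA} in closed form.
e^{tA} = [[(1 - t)*e^{2*t}, t*e^{2*t}], [-t*e^{2*t}, (t + 1)*e^{2*t}]]

A has Jordan form J = [[2, 1], [0, 2]] with A = PJP^{-1}, so e^{tA} = P e^{tJ} P^{-1}.

For a Jordan block J_k(λ), e^{tJ_k(λ)} = e^{λt} · (I + tN + t^2 N^2/2! + ... + t^{k-1} N^{k-1}/(k-1)!) where N is the nilpotent superdiagonal part.

Assembling the blocks and conjugating back gives the entries of e^{tA} as shown above.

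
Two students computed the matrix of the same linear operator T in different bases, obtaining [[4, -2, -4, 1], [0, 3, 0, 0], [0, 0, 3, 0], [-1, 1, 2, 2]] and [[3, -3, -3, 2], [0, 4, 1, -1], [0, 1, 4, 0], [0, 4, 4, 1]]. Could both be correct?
Two matrices over a field are similar if and only if they have the same invariant factors.

Both A and B have characteristic polynomial (x - 3)^4 and minimal polynomial (x - 3)^3. Computing further, both have invariant factors x - 3, (x - 3)^3. Hence A and B are similar.

Yes.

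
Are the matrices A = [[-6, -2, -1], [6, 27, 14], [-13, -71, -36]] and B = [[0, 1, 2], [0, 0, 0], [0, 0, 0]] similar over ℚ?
trace(A) = -15 but trace(B) = 0. The trace is a similarity invariant, so A and B are not similar.

No.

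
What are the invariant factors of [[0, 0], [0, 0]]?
x, x

The Jordan structure of A has elementary divisors x, x. Arranging the block sizes at each eigenvalue in decreasing order and taking row products gives the invariant factors.

Invariant factors (smallest first, each dividing the next): x, x.

Check: the last factor x is the minimal polynomial, and the product x^2 is the characteristic polynomial.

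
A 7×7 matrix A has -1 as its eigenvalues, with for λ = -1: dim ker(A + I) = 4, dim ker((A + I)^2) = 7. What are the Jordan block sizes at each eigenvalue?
λ = -1: successive nullity increments [4, 3] count blocks of size ≥ k; block sizes are [2, 2, 2, 1].

Jordan blocks: (-1, 2), (-1, 2), (-1, 2), (-1, 1)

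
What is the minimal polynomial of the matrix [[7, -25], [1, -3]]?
The characteristic polynomial factors as (x - 2)^2. The minimal polynomial is ∏(x - λ)^{k_λ} where k_λ is the size of the largest Jordan block at λ.

For λ = 2: rank(A - 2I) = 1, and the largest Jordan block has size 2 (the smallest k with rank((A - 2I)^k) = rank((A - 2I)^(k+1))).

So m_A(x) = (x - 2)^2.

m_A(x) = (x - 2)^2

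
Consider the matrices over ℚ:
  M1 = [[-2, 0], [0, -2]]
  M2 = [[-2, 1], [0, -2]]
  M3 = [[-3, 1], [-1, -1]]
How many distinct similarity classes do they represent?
Characteristic polynomials: χ_{M1} = (x + 2)^2, χ_{M2} = (x + 2)^2, χ_{M3} = (x + 2)^2.

{M1}: invariant factors x + 2, x + 2.

{M2, M3}: invariant factors (x + 2)^2.

Matrices are similar if and only if their invariant-factor lists agree; the partition into similarity classes is {M1}, {M2, M3}.

2 classes: {M1}, {M2, M3}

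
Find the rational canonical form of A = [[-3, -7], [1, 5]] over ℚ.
R = [[0, 8], [1, 2]]

The invariant factors of A (the non-unit diagonal entries of the Smith normal form of xI - A over ℚ[x]) are (x - 4)(x + 2), each dividing the next. The characteristic polynomial is their product, (x - 4)(x + 2).

The rational canonical form is the block-diagonal matrix of companion matrices C(f_i):
R = [[0, 8], [1, 2]].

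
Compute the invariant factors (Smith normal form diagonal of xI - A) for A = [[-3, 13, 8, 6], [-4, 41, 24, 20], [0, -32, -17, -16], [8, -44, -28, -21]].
The Jordan structure of A has elementary divisors (x + 1)^2, (x + 1), (x - 3). Arranging the block sizes at each eigenvalue in decreasing order and taking row products gives the invariant factors.

Invariant factors (smallest first, each dividing the next): x + 1, (x - 3)(x + 1)^2.

Check: the last factor (x - 3)(x + 1)^2 is the minimal polynomial, and the product (x - 3)(x + 1)^3 is the characteristic polynomial.

x + 1, (x - 3)(x + 1)^2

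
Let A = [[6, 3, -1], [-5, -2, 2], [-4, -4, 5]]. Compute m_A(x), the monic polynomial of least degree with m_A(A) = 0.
m_A(x) = (x - 3)^3

The characteristic polynomial factors as (x - 3)^3. The minimal polynomial is ∏(x - λ)^{k_λ} where k_λ is the size of the largest Jordan block at λ.

For λ = 3: rank(A - 3I) = 2, and the largest Jordan block has size 3 (the smallest k with rank((A - 3I)^k) = rank((A - 3I)^(k+1))).

So m_A(x) = (x - 3)^3.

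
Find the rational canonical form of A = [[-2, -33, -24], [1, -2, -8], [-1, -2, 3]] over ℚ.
R = [[0, 0, -25], [1, 0, 15], [0, 1, -1]]

The invariant factors of A (the non-unit diagonal entries of the Smith normal form of xI - A over ℚ[x]) are (x + 5)(x^2 - 4x + 5), each dividing the next. The characteristic polynomial is their product, (x + 5)(x^2 - 4x + 5).

The rational canonical form is the block-diagonal matrix of companion matrices C(f_i):
R = [[0, 0, -25], [1, 0, 15], [0, 1, -1]].

Note the characteristic polynomial does not split into linear factors over ℚ, so A has no Jordan form over ℚ; the rational canonical form exists over any field.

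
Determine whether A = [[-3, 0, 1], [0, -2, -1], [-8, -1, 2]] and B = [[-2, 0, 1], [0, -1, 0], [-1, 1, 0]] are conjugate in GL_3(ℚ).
Two matrices over a field are similar if and only if they have the same invariant factors.

Both A and B have characteristic polynomial (x + 1)^3 and minimal polynomial (x + 1)^3. Computing further, both have invariant factors (x + 1)^3. Hence A and B are similar.

Yes.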